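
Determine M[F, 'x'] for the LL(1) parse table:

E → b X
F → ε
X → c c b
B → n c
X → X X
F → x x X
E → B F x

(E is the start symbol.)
To find M[F, 'x'], we find productions for F where 'x' is in the predict set (PREDICT(N → α) = (FIRST(α) \ {ε}) ∪ (FOLLOW(N) if α ⇒* ε)).

Relevant sets:
  FOLLOW(F) = { 'x' }

F → ε: PREDICT = { 'x' }
  'x' is in predict set, so this production goes in M[F, 'x']
F → x x X: PREDICT = { 'x' }
  'x' is in predict set, so this production goes in M[F, 'x']

M[F, 'x'] = F → ε, F → x x X  (a multiply-defined cell — the grammar is not LL(1))

Answer: F → ε, F → x x X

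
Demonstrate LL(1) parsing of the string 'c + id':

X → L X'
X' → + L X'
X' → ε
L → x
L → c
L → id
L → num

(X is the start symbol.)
LL(1) parsing maintains a stack (initially the start symbol over $) and the input. At each step: if the stack top is a terminal, match it against the current input token; if it is a non-terminal N, replace it with the RHS of M[N, lookahead] (the unique production whose predict set contains the lookahead).

Stack is shown with the top on the left.

Stack     Input     Action
--------------------------
X $       c + id $  output X → L X'
L X' $    c + id $  output L → c
c X' $    c + id $  match 'c'
X' $      + id $    output X' → + L X'
+ L X' $  + id $    match '+'
L X' $    id $      output L → id
id X' $   id $      match 'id'
X' $      $         output X' → ε
$         $         accept

The string is accepted.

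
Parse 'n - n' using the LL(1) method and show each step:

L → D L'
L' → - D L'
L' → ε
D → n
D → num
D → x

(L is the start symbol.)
Stack is shown with the top on the left.

Stack     Input    Action
-------------------------
L $       n - n $  output L → D L'
D L' $    n - n $  output D → n
n L' $    n - n $  match 'n'
L' $      - n $    output L' → - D L'
- D L' $  - n $    match '-'
D L' $    n $      output D → n
n L' $    n $      match 'n'
L' $      $        output L' → ε
$         $        accept

The string is accepted.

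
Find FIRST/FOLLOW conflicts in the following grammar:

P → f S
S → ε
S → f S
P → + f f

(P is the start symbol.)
A FIRST/FOLLOW conflict occurs when a non-terminal N has a nullable alternative N → β (β ⇒* ε) and another alternative N → α with FIRST(α) ∩ FOLLOW(N) ≠ ∅: on such a lookahead the parser cannot decide between expanding α and letting N vanish via β.

Nullable non-terminals: S.

S: nullable alternative(s) S → ε; FOLLOW(S) = { $ }
  S → ε: FIRST \ {ε} = { } — this is the only nullable alternative, skip
  S → f S: FIRST \ {ε} = { 'f' } — disjoint from FOLLOW(S)

P has no nullable alternative, so no FIRST/FOLLOW check is needed there.

No FIRST/FOLLOW conflicts found.

Answer: No FIRST/FOLLOW conflicts.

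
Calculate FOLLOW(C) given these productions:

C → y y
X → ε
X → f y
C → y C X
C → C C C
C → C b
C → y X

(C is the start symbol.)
To compute FOLLOW(C), find every occurrence of C on a right-hand side N → α C β: add FIRST(β) \ {ε}, and if β is empty or nullable also add FOLLOW(N). Iterate to a fixed point.

C is the start symbol, so $ ∈ FOLLOW(C).
In C → y C X: C is followed by X, add FIRST(X) \ {ε} = { 'f' }
  X is nullable, so FOLLOW(C) is also included — that is the set being defined, nothing new
In C → C C C: C is followed by C C, add FIRST(C C) \ {ε} = { 'y' }
In C → C C C: C is followed by C, add FIRST(C) \ {ε} = { 'y' }
In C → C C C: C is at the end; this adds FOLLOW(C) to itself — nothing new
In C → C b: C is followed by b, add FIRST(b) \ {ε} = { 'b' }

Taking the union: FOLLOW(C) = { $, 'b', 'f', 'y' }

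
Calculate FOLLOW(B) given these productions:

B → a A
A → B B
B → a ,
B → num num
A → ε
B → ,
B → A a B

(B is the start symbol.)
B is the start symbol, so $ ∈ FOLLOW(B).
In A → B B: B is followed by B, add FIRST(B) \ {ε} = { ',', 'a', 'num' }
In A → B B: B is at the end, add FOLLOW(A)
In B → A a B: B is at the end; this adds FOLLOW(B) to itself — nothing new

The FOLLOW sets referred to above (computed the same way, to a fixed point):
  FOLLOW(A) = { $, ',', 'a', 'num' }

Taking the union: FOLLOW(B) = { $, ',', 'a', 'num' }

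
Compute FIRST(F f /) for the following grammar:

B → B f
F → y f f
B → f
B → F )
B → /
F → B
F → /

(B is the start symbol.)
{ '/', 'f', 'y' }

FIRST sets of the non-terminals involved (from the grammar, by fixed-point iteration):
  FIRST(F) = { '/', 'f', 'y' }

To compute FIRST(F f /), process the symbols left to right:
Symbol F is a non-terminal. Add FIRST(F) \ {ε} = { '/', 'f', 'y' }
F is not nullable (ε ∉ FIRST(F)), so stop here.
FIRST(F f /) = { '/', 'f', 'y' }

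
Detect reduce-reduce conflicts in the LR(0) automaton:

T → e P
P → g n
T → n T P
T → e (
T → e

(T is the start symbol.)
A reduce-reduce conflict occurs when an LR(0) state has two complete items [A → α .] and [B → β .] — both call for a reduction, and with no lookahead the parser cannot choose between them.

Augment with T' → T and build the canonical LR(0) collection (I0 = CLOSURE({[T' → . T]}), then GOTO on every symbol after a dot until no new states appear). It has 10 states:
  I0: { [T → . e (], [T → . e P], [T → . e], [T → . n T P], [T' → . T] }  — shift
  I1: { [T' → T .] }  — accept
  I2: { [P → . g n], [T → e . (], [T → e . P], [T → e .] }  — shift, reduce
  I3: { [T → . e (], [T → . e P], [T → . e], [T → . n T P], [T → n . T P] }  — shift
  I4: { [P → . g n], [T → n T . P] }  — shift
  I5: { [T → n T P .] }  — reduce
  I6: { [P → g . n] }  — shift
  I7: { [P → g n .] }  — reduce
  I8: { [T → e ( .] }  — reduce
  I9: { [T → e P .] }  — reduce

No state contains more than one complete item.

Answer: No reduce-reduce conflicts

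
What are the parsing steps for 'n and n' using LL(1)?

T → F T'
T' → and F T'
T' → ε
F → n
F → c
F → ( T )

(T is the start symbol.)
LL(1) parsing maintains a stack (initially the start symbol over $) and the input. At each step: if the stack top is a terminal, match it against the current input token; if it is a non-terminal N, replace it with the RHS of M[N, lookahead] (the unique production whose predict set contains the lookahead).

Stack is shown with the top on the left.

Stack       Input      Action
-----------------------------
T $         n and n $  output T → F T'
F T' $      n and n $  output F → n
n T' $      n and n $  match 'n'
T' $        and n $    output T' → and F T'
and F T' $  and n $    match 'and'
F T' $      n $        output F → n
n T' $      n $        match 'n'
T' $        $          output T' → ε
$           $          accept

The string is accepted.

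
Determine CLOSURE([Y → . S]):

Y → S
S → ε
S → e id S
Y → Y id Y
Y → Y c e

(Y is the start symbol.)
To compute CLOSURE, for each item [A → α.Bβ] where B is a non-terminal, add [B → .γ] for all productions B → γ; repeat for the newly added items until nothing changes.

Start with: [Y → . S]
  [Y → . S] has the dot before S: add [S → .], [S → . e id S]
No further items can be added.

CLOSURE = { [S → . e id S], [S → .], [Y → . S] }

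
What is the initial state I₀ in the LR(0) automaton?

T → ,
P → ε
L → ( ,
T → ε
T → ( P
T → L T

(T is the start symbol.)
{ [L → . ( ,], [T → . ( P], [T → . ,], [T → . L T], [T → .], [T' → . T] }

First, augment the grammar with T' → T
I₀ = CLOSURE({ [T' → . T] }):
  [T' → . T] has the dot before T: add [T → . ,], [T → .], [T → . ( P], [T → . L T]
  [T → . L T] has the dot before L: add [L → . ( ,]
No further items can be added.

I₀ = { [L → . ( ,], [T → . ( P], [T → . ,], [T → . L T], [T → .], [T' → . T] }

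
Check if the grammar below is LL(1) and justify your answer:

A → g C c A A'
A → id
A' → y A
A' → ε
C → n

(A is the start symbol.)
No. Predict set conflict for A': { 'y' }

Relevant sets:
  FOLLOW(A') = { $, 'y' }

For A:
  PREDICT(A → g C c A A') = { 'g' }
  PREDICT(A → id) = { 'id' }
For A':
  PREDICT(A' → y A) = { 'y' }
  PREDICT(A' → ε) = { $, 'y' }
C has a single production, so nothing to check there.

Conflict found: Predict set conflict for A': { 'y' }
The grammar is NOT LL(1).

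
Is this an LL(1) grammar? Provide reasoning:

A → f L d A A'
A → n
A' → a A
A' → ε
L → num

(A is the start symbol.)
No. Predict set conflict for A': { 'a' }

Relevant sets:
  FOLLOW(A') = { $, 'a' }

For A:
  PREDICT(A → f L d A A') = { 'f' }
  PREDICT(A → n) = { 'n' }
For A':
  PREDICT(A' → a A) = { 'a' }
  PREDICT(A' → ε) = { $, 'a' }
L has a single production, so nothing to check there.

Conflict found: Predict set conflict for A': { 'a' }
The grammar is NOT LL(1).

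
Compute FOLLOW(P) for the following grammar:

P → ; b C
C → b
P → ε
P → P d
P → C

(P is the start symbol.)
P is the start symbol, so $ ∈ FOLLOW(P).
In P → P d: P is followed by d, add FIRST(d) \ {ε} = { 'd' }

Taking the union: FOLLOW(P) = { $, 'd' }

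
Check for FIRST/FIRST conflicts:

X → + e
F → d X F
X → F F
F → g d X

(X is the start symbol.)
FIRST sets of the non-terminals at (or reachable through a nullable prefix from) the front of some alternative:
  FIRST(F) = { 'd', 'g' }

Productions for X:
  X → + e: FIRST = { '+' }
  X → F F: FIRST = { 'd', 'g' }
Productions for F:
  F → d X F: FIRST = { 'd' }
  F → g d X: FIRST = { 'g' }

All alternatives of each non-terminal have pairwise disjoint FIRST sets.

Answer: No FIRST/FIRST conflicts.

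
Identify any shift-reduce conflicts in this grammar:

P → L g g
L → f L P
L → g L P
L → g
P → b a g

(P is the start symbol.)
Augment with P' → P and build the canonical LR(0) collection (I0 = CLOSURE({[P' → . P]}), then GOTO on every symbol after a dot until no new states appear). It has 14 states:
  I0: { [L → . f L P], [L → . g L P], [L → . g], [P → . L g g], [P → . b a g], [P' → . P] }  — shift
  I1: { [P → L . g g] }  — shift
  I2: { [P' → P .] }  — accept
  I3: { [P → b . a g] }  — shift
  I4: { [L → . f L P], [L → . g L P], [L → . g], [L → f . L P] }  — shift
  I5: { [L → . f L P], [L → . g L P], [L → . g], [L → g . L P], [L → g .] }  — shift, reduce
  I6: { [L → . f L P], [L → . g L P], [L → . g], [L → g L . P], [P → . L g g], [P → . b a g] }  — shift
  I7: { [L → g L P .] }  — reduce
  I8: { [L → . f L P], [L → . g L P], [L → . g], [L → f L . P], [P → . L g g], [P → . b a g] }  — shift
  I9: { [L → f L P .] }  — reduce
  I10: { [P → b a . g] }  — shift
  I11: { [P → b a g .] }  — reduce
  I12: { [P → L g . g] }  — shift
  I13: { [P → L g g .] }  — reduce

I5 contains reduce item [L → g .] and shift items [L → . f L P], [L → . g], [L → . g L P] — shift-reduce conflict.

Answer: Yes — I5: [L → g .] vs [L → . f L P]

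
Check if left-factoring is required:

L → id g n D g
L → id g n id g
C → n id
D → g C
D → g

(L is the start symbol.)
Yes, L has productions with common prefix 'id g n'; D has productions with common prefix 'g'

Left-factoring is needed when two productions for the same non-terminal
share a common prefix on the right-hand side.

Productions for L:
  L → id g n D g
  L → id g n id g
Productions for D:
  D → g C
  D → g

Found common prefix 'id g n' in productions for L
Found common prefix 'g' in productions for D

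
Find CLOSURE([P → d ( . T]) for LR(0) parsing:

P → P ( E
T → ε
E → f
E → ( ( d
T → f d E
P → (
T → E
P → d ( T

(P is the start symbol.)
{ [E → . ( ( d], [E → . f], [P → d ( . T], [T → . E], [T → . f d E], [T → .] }

To compute CLOSURE, for each item [A → α.Bβ] where B is a non-terminal, add [B → .γ] for all productions B → γ; repeat for the newly added items until nothing changes.

Start with: [P → d ( . T]
  [P → d ( . T] has the dot before T: add [T → .], [T → . f d E], [T → . E]
  [T → . E] has the dot before E: add [E → . f], [E → . ( ( d]
No further items can be added.

CLOSURE = { [E → . ( ( d], [E → . f], [P → d ( . T], [T → . E], [T → . f d E], [T → .] }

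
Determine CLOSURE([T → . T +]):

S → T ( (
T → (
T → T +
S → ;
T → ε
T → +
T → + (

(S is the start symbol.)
To compute CLOSURE, for each item [A → α.Bβ] where B is a non-terminal, add [B → .γ] for all productions B → γ; repeat for the newly added items until nothing changes.

Start with: [T → . T +]
  [T → . T +] has the dot before T: add [T → . (], [T → .], [T → . +], [T → . + (]
No further items can be added.

CLOSURE = { [T → . (], [T → . + (], [T → . +], [T → . T +], [T → .] }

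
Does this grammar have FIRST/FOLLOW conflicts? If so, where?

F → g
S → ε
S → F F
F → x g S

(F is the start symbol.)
A FIRST/FOLLOW conflict occurs when a non-terminal N has a nullable alternative N → β (β ⇒* ε) and another alternative N → α with FIRST(α) ∩ FOLLOW(N) ≠ ∅: on such a lookahead the parser cannot decide between expanding α and letting N vanish via β.

Nullable non-terminals: S.
FIRST sets used below: FIRST(F) = { 'g', 'x' }

S: nullable alternative(s) S → ε; FOLLOW(S) = { $, 'g', 'x' }
  S → ε: FIRST \ {ε} = { } — this is the only nullable alternative, skip
  S → F F: FIRST \ {ε} = { 'g', 'x' } — overlaps FOLLOW(S) on { 'g', 'x' }: CONFLICT

F has no nullable alternative, so no FIRST/FOLLOW check is needed there.

So the grammar has 1 FIRST/FOLLOW conflict (marked CONFLICT above).

Answer: Yes. S → F F with FOLLOW(S) on { 'g', 'x' }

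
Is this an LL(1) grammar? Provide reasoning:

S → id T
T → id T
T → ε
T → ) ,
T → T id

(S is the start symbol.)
Relevant sets:
  FIRST(T) = { ')', 'id', ε }
  FOLLOW(T) = { $, 'id' }

For T:
  PREDICT(T → id T) = { 'id' }
  PREDICT(T → ε) = { $, 'id' }
  PREDICT(T → ')' ',') = { ')' }
  PREDICT(T → T id) = { ')', 'id' }
S has a single production, so nothing to check there.

Conflict found: Predict set conflict for T: { 'id' }
The grammar is NOT LL(1).

Answer: No. Predict set conflict for T: { 'id' }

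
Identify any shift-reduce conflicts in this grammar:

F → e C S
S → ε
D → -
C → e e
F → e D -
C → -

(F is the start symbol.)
A shift-reduce conflict occurs when an LR(0) state has both:
  - a complete (reduce) item [A → α .] (dot at the end), and
  - a shift item [B → β . c γ] (dot before a terminal).

Augment with F' → F and build the canonical LR(0) collection (I0 = CLOSURE({[F' → . F]}), then GOTO on every symbol after a dot until no new states appear). It has 10 states:
  I0: { [F → . e C S], [F → . e D -], [F' → . F] }  — shift
  I1: { [F' → F .] }  — accept
  I2: { [C → . -], [C → . e e], [D → . -], [F → e . C S], [F → e . D -] }  — shift
  I3: { [C → - .], [D → - .] }  — 2 reduces
  I4: { [F → e C . S], [S → .] }  — reduce
  I5: { [F → e D . -] }  — shift
  I6: { [C → e . e] }  — shift
  I7: { [C → e e .] }  — reduce
  I8: { [F → e D - .] }  — reduce
  I9: { [F → e C S .] }  — reduce

No state contains both a complete item and a shift item.

Answer: No shift-reduce conflicts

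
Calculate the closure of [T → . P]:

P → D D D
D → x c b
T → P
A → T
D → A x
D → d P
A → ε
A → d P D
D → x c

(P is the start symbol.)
Start with: [T → . P]
  [T → . P] has the dot before P: add [P → . D D D]
  [P → . D D D] has the dot before D: add [D → . x c b], [D → . A x], [D → . d P], [D → . x c]
  [D → . A x] has the dot before A: add [A → . T], [A → .], [A → . d P D]
  [A → . T] has the dot before T: all T-items already present
No further items can be added.

CLOSURE = { [A → . T], [A → . d P D], [A → .], [D → . A x], [D → . d P], [D → . x c b], [D → . x c], [P → . D D D], [T → . P] }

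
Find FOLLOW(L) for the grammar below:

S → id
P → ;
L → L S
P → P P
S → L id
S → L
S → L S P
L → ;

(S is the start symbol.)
To compute FOLLOW(L), find every occurrence of L on a right-hand side N → α L β: add FIRST(β) \ {ε}, and if β is empty or nullable also add FOLLOW(N). Iterate to a fixed point.

In L → L S: L is followed by S, add FIRST(S) \ {ε} = { ';', 'id' }
In S → L id: L is followed by id, add FIRST(id) \ {ε} = { 'id' }
In S → L: L is at the end, add FOLLOW(S)
In S → L S P: L is followed by S P, add FIRST(S P) \ {ε} = { ';', 'id' }

The FOLLOW sets referred to above (computed the same way, to a fixed point):
  FOLLOW(S) = { $, ';', 'id' }

Taking the union: FOLLOW(L) = { $, ';', 'id' }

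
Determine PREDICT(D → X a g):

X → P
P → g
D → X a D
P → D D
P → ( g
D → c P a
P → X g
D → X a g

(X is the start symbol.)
PREDICT(D → X a g) = (FIRST(RHS) \ {ε}) ∪ (FOLLOW(D) if ε ∈ FIRST(RHS), i.e. RHS ⇒* ε)
FIRST(X) = { '(', 'c', 'g' }
FIRST(X a g) = { '(', 'c', 'g' }
ε ∉ FIRST(X a g), so FOLLOW(D) is not added.
PREDICT(D → X a g) = { '(', 'c', 'g' }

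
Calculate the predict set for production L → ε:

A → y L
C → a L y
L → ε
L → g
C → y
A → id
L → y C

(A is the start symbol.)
PREDICT(L → ε) = (FIRST(RHS) \ {ε}) ∪ (FOLLOW(L) if ε ∈ FIRST(RHS), i.e. RHS ⇒* ε)
The right-hand side is ε (FIRST(ε) = { ε }), so the predict set is FOLLOW(L) = { $, 'y' }
PREDICT(L → ε) = { $, 'y' }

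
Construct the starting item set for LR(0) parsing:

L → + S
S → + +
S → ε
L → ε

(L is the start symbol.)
{ [L → . + S], [L → .], [L' → . L] }

First, augment the grammar with L' → L
I₀ = CLOSURE({ [L' → . L] }):
  [L' → . L] has the dot before L: add [L → . + S], [L → .]
No further items can be added.

I₀ = { [L → . + S], [L → .], [L' → . L] }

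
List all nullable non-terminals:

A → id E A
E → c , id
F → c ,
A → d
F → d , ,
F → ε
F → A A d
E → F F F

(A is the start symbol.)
A non-terminal is nullable if it can derive ε (the empty string): either it has an ε-production, or it has a production whose right-hand side consists entirely of nullable non-terminals.

ε-productions: F → ε
So F is immediately nullable.
E → F F F: every symbol on the right is nullable, so E is nullable too.
No further non-terminal can be added: every production for the remaining non-terminals contains a terminal or a non-nullable non-terminal.
Nullable = { 'E', 'F' }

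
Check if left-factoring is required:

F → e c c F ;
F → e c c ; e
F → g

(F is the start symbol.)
Left-factoring is needed when two productions for the same non-terminal
share a common prefix on the right-hand side.

Productions for F:
  F → e c c F ;
  F → e c c ; e
  F → g

Found common prefix 'e c c' in productions for F

Answer: Yes, F has productions with common prefix 'e c c'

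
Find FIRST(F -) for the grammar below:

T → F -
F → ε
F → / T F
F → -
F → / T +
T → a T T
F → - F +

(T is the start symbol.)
FIRST sets of the non-terminals involved (from the grammar, by fixed-point iteration):
  FIRST(F) = { '-', '/', ε }

To compute FIRST(F -), process the symbols left to right:
Symbol F is a non-terminal. Add FIRST(F) \ {ε} = { '-', '/' }
F is nullable (ε ∈ FIRST(F)), continue to the next symbol.
Symbol - is a terminal. Add '-' and stop.
FIRST(F -) = { '-', '/' }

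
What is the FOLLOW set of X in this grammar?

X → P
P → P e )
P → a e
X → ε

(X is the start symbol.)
{ $ }

X is the start symbol, so $ ∈ FOLLOW(X).
X does not occur on any right-hand side.

Taking the union: FOLLOW(X) = { $ }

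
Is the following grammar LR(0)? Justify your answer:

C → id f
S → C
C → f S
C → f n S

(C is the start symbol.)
A grammar is LR(0) if no state in the canonical LR(0) collection has:
  - both a shift item (dot before a terminal) and a complete item (shift-reduce conflict), or
  - two or more complete items (reduce-reduce conflict; the accept item [C' → C .] counts as a complete item here).

Augment with C' → C and build the canonical LR(0) collection (I0 = CLOSURE({[C' → . C]}), then GOTO on every symbol after a dot until no new states appear). It has 9 states:
  I0: { [C → . f S], [C → . f n S], [C → . id f], [C' → . C] }  — shift
  I1: { [C' → C .] }  — accept
  I2: { [C → . f S], [C → . f n S], [C → . id f], [C → f . S], [C → f . n S], [S → . C] }  — shift
  I3: { [C → id . f] }  — shift
  I4: { [C → id f .] }  — reduce
  I5: { [S → C .] }  — reduce
  I6: { [C → f S .] }  — reduce
  I7: { [C → . f S], [C → . f n S], [C → . id f], [C → f n . S], [S → . C] }  — shift
  I8: { [C → f n S .] }  — reduce

Every state is either a pure shift/goto state or contains exactly one complete item and nothing to shift — no conflicts. The grammar is LR(0).

Answer: Yes, the grammar is LR(0)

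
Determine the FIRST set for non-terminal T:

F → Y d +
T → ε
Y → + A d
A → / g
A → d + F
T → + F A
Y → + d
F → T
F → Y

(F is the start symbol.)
To compute FIRST(T), examine every production with T on the left-hand side, reading each right-hand side left to right until a non-nullable symbol is reached.

From T → ε:
  - ε-production, so ε ∈ FIRST(T)
From T → + F A:
  - '+' is a terminal: add '+' and stop

Collecting: FIRST(T) = { '+', ε }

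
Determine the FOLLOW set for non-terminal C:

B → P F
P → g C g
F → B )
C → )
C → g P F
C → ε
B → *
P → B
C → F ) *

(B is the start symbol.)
{ 'g' }

To compute FOLLOW(C), find every occurrence of C on a right-hand side N → α C β: add FIRST(β) \ {ε}, and if β is empty or nullable also add FOLLOW(N). Iterate to a fixed point.

In P → g C g: C is followed by g, add FIRST(g) \ {ε} = { 'g' }

Taking the union: FOLLOW(C) = { 'g' }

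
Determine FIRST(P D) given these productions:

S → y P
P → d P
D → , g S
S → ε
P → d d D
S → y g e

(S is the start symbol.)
FIRST sets of the non-terminals involved (from the grammar, by fixed-point iteration):
  FIRST(P) = { 'd' }

To compute FIRST(P D), process the symbols left to right:
Symbol P is a non-terminal. Add FIRST(P) \ {ε} = { 'd' }
P is not nullable (ε ∉ FIRST(P)), so stop here.
FIRST(P D) = { 'd' }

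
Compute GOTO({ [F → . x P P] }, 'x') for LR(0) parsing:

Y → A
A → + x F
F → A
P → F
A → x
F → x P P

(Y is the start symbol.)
GOTO(I, 'x') = CLOSURE({ [A → αX.β] : [A → α.Xβ] ∈ I, X = 'x' })

Items with dot before 'x', with the dot advanced:
  [F → . x P P] → [F → x . P P]
Closure of the advanced items:
  [F → x . P P] has the dot before P: add [P → . F]
  [P → . F] has the dot before F: add [F → . A], [F → . x P P]
  [F → . A] has the dot before A: add [A → . + x F], [A → . x]

GOTO = { [A → . + x F], [A → . x], [F → . A], [F → . x P P], [F → x . P P], [P → . F] }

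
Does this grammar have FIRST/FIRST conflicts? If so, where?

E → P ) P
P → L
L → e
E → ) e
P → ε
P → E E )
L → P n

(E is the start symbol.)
FIRST sets of the non-terminals at (or reachable through a nullable prefix from) the front of some alternative:
  FIRST(P) = { ')', 'e', 'n', ε }
  FIRST(L) = { ')', 'e', 'n' }
  FIRST(E) = { ')', 'e', 'n' }

Productions for E:
  E → P ) P: FIRST = { ')', 'e', 'n' }
  E → ) e: FIRST = { ')' }
Productions for P:
  P → L: FIRST = { ')', 'e', 'n' }
  P → ε: FIRST = { ε }
  P → E E ): FIRST = { ')', 'e', 'n' }
Productions for L:
  L → e: FIRST = { 'e' }
  L → P n: FIRST = { ')', 'e', 'n' }

Conflict for E: E → P ) P and E → ) e
  Overlap: { ')' }
Conflict for P: P → L and P → E E )
  Overlap: { ')', 'e', 'n' }
Conflict for L: L → e and L → P n
  Overlap: { 'e' }

Answer: Yes. E → P ')' P / E → ')' e on { ')' }; P → L / P → E E ')' on { ')', 'e', 'n' }; L → e / L → P n on { 'e' }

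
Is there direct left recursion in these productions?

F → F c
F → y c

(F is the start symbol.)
F → F c: LEFT RECURSIVE (starts with F)
F → y c: starts with y

The grammar has direct left recursion on: F.

Answer: Yes, F is left-recursive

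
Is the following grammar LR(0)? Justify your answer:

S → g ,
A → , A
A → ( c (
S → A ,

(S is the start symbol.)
A grammar is LR(0) if no state in the canonical LR(0) collection has:
  - both a shift item (dot before a terminal) and a complete item (shift-reduce conflict), or
  - two or more complete items (reduce-reduce conflict; the accept item [S' → S .] counts as a complete item here).

Augment with S' → S and build the canonical LR(0) collection (I0 = CLOSURE({[S' → . S]}), then GOTO on every symbol after a dot until no new states appear). It has 11 states:
  I0: { [A → . ( c (], [A → . , A], [S → . A ,], [S → . g ,], [S' → . S] }  — shift
  I1: { [A → ( . c (] }  — shift
  I2: { [A → , . A], [A → . ( c (], [A → . , A] }  — shift
  I3: { [S → A . ,] }  — shift
  I4: { [S' → S .] }  — accept
  I5: { [S → g . ,] }  — shift
  I6: { [S → g , .] }  — reduce
  I7: { [S → A , .] }  — reduce
  I8: { [A → , A .] }  — reduce
  I9: { [A → ( c . (] }  — shift
  I10: { [A → ( c ( .] }  — reduce

Every state is either a pure shift/goto state or contains exactly one complete item and nothing to shift — no conflicts. The grammar is LR(0).

Answer: Yes, the grammar is LR(0)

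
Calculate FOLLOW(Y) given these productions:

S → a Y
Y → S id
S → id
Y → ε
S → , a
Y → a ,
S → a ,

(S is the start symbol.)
{ $, 'id' }

To compute FOLLOW(Y), find every occurrence of Y on a right-hand side N → α Y β: add FIRST(β) \ {ε}, and if β is empty or nullable also add FOLLOW(N). Iterate to a fixed point.

In S → a Y: Y is at the end, add FOLLOW(S)

The FOLLOW sets referred to above (computed the same way, to a fixed point):
  FOLLOW(S) = { $, 'id' }

Taking the union: FOLLOW(Y) = { $, 'id' }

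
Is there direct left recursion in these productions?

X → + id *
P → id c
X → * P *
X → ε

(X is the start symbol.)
X → + id *: starts with '+'
P → id c: starts with id
X → * P *: starts with '*'
X → ε: starts with ε

No direct left recursion found.

Answer: No direct left recursion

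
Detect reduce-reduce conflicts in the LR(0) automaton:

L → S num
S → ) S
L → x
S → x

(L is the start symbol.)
A reduce-reduce conflict occurs when an LR(0) state has two complete items [A → α .] and [B → β .] — both call for a reduction, and with no lookahead the parser cannot choose between them.

Augment with L' → L and build the canonical LR(0) collection (I0 = CLOSURE({[L' → . L]}), then GOTO on every symbol after a dot until no new states appear). It has 8 states:
  I0: { [L → . S num], [L → . x], [L' → . L], [S → . ) S], [S → . x] }  — shift
  I1: { [S → ) . S], [S → . ) S], [S → . x] }  — shift
  I2: { [L' → L .] }  — accept
  I3: { [L → S . num] }  — shift
  I4: { [L → x .], [S → x .] }  — 2 reduces
  I5: { [L → S num .] }  — reduce
  I6: { [S → ) S .] }  — reduce
  I7: { [S → x .] }  — reduce

I4 contains complete items [L → x .], [S → x .] — reduce-reduce conflict.

Answer: Yes — I4: [L → x .] vs [S → x .]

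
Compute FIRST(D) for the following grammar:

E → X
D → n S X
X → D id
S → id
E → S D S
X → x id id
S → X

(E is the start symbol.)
{ 'n' }

To compute FIRST(D), examine every production with D on the left-hand side, reading each right-hand side left to right until a non-nullable symbol is reached.

From D → n S X:
  - n is a terminal: add 'n' and stop

Collecting: FIRST(D) = { 'n' }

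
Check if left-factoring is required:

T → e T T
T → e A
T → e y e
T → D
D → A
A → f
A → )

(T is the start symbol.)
Left-factoring is needed when two productions for the same non-terminal
share a common prefix on the right-hand side.

Productions for T:
  T → e T T
  T → e A
  T → e y e
  T → D
Productions for A:
  A → f
  A → )

Found common prefix 'e' in productions for T

Answer: Yes, T has productions with common prefix 'e'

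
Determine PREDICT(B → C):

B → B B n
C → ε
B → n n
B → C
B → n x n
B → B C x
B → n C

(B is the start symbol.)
{ $, 'n', 'x' }

PREDICT(B → C) = (FIRST(RHS) \ {ε}) ∪ (FOLLOW(B) if ε ∈ FIRST(RHS), i.e. RHS ⇒* ε)
FIRST(C) = { ε }
FIRST(C) = { ε }
ε ∈ FIRST(C) (the right-hand side is nullable), so add FOLLOW(B) = { $, 'n', 'x' }
PREDICT(B → C) = { $, 'n', 'x' }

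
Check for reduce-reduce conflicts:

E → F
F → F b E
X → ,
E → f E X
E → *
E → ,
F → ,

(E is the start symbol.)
Yes — I2: [E → , .] vs [F → , .]

Augment with E' → E and build the canonical LR(0) collection (I0 = CLOSURE({[E' → . E]}), then GOTO on every symbol after a dot until no new states appear). It has 11 states:
  I0: { [E → . *], [E → . ,], [E → . F], [E → . f E X], [E' → . E], [F → . ,], [F → . F b E] }  — shift
  I1: { [E → * .] }  — reduce
  I2: { [E → , .], [F → , .] }  — 2 reduces
  I3: { [E' → E .] }  — accept
  I4: { [E → F .], [F → F . b E] }  — shift, reduce
  I5: { [E → . *], [E → . ,], [E → . F], [E → . f E X], [E → f . E X], [F → . ,], [F → . F b E] }  — shift
  I6: { [E → f E . X], [X → . ,] }  — shift
  I7: { [X → , .] }  — reduce
  I8: { [E → f E X .] }  — reduce
  I9: { [E → . *], [E → . ,], [E → . F], [E → . f E X], [F → . ,], [F → . F b E], [F → F b . E] }  — shift
  I10: { [F → F b E .] }  — reduce

I2 contains complete items [E → , .], [F → , .] — reduce-reduce conflict.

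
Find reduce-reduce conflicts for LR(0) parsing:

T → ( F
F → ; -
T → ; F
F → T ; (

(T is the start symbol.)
Augment with T' → T and build the canonical LR(0) collection (I0 = CLOSURE({[T' → . T]}), then GOTO on every symbol after a dot until no new states appear). It has 11 states:
  I0: { [T → . ( F], [T → . ; F], [T' → . T] }  — shift
  I1: { [F → . ; -], [F → . T ; (], [T → ( . F], [T → . ( F], [T → . ; F] }  — shift
  I2: { [F → . ; -], [F → . T ; (], [T → . ( F], [T → . ; F], [T → ; . F] }  — shift
  I3: { [T' → T .] }  — accept
  I4: { [F → . ; -], [F → . T ; (], [F → ; . -], [T → . ( F], [T → . ; F], [T → ; . F] }  — shift
  I5: { [T → ; F .] }  — reduce
  I6: { [F → T . ; (] }  — shift
  I7: { [F → T ; . (] }  — shift
  I8: { [F → T ; ( .] }  — reduce
  I9: { [F → ; - .] }  — reduce
  I10: { [T → ( F .] }  — reduce

No state contains more than one complete item.

Answer: No reduce-reduce conflicts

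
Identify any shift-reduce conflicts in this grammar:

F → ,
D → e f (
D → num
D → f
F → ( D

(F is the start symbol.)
A shift-reduce conflict occurs when an LR(0) state has both:
  - a complete (reduce) item [A → α .] (dot at the end), and
  - a shift item [B → β . c γ] (dot before a terminal).

Augment with F' → F and build the canonical LR(0) collection (I0 = CLOSURE({[F' → . F]}), then GOTO on every symbol after a dot until no new states appear). It has 10 states:
  I0: { [F → . ( D], [F → . ,], [F' → . F] }  — shift
  I1: { [D → . e f (], [D → . f], [D → . num], [F → ( . D] }  — shift
  I2: { [F → , .] }  — reduce
  I3: { [F' → F .] }  — accept
  I4: { [F → ( D .] }  — reduce
  I5: { [D → e . f (] }  — shift
  I6: { [D → f .] }  — reduce
  I7: { [D → num .] }  — reduce
  I8: { [D → e f . (] }  — shift
  I9: { [D → e f ( .] }  — reduce

No state contains both a complete item and a shift item.

Answer: No shift-reduce conflicts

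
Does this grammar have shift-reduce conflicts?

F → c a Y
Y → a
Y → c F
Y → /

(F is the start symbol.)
Augment with F' → F and build the canonical LR(0) collection (I0 = CLOSURE({[F' → . F]}), then GOTO on every symbol after a dot until no new states appear). It has 9 states:
  I0: { [F → . c a Y], [F' → . F] }  — shift
  I1: { [F' → F .] }  — accept
  I2: { [F → c . a Y] }  — shift
  I3: { [F → c a . Y], [Y → . /], [Y → . a], [Y → . c F] }  — shift
  I4: { [Y → / .] }  — reduce
  I5: { [F → c a Y .] }  — reduce
  I6: { [Y → a .] }  — reduce
  I7: { [F → . c a Y], [Y → c . F] }  — shift
  I8: { [Y → c F .] }  — reduce

No state contains both a complete item and a shift item.

Answer: No shift-reduce conflicts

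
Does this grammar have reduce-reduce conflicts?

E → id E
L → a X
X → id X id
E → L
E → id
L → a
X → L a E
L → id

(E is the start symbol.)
Augment with E' → E and build the canonical LR(0) collection (I0 = CLOSURE({[E' → . E]}), then GOTO on every symbol after a dot until no new states appear). It has 13 states:
  I0: { [E → . L], [E → . id E], [E → . id], [E' → . E], [L → . a X], [L → . a], [L → . id] }  — shift
  I1: { [E' → E .] }  — accept
  I2: { [E → L .] }  — reduce
  I3: { [L → . a X], [L → . a], [L → . id], [L → a . X], [L → a .], [X → . L a E], [X → . id X id] }  — shift, reduce
  I4: { [E → . L], [E → . id E], [E → . id], [E → id . E], [E → id .], [L → . a X], [L → . a], [L → . id], [L → id .] }  — shift, 2 reduces
  I5: { [E → id E .] }  — reduce
  I6: { [X → L . a E] }  — shift
  I7: { [L → a X .] }  — reduce
  I8: { [L → . a X], [L → . a], [L → . id], [L → id .], [X → . L a E], [X → . id X id], [X → id . X id] }  — shift, reduce
  I9: { [X → id X . id] }  — shift
  I10: { [X → id X id .] }  — reduce
  I11: { [E → . L], [E → . id E], [E → . id], [L → . a X], [L → . a], [L → . id], [X → L a . E] }  — shift
  I12: { [X → L a E .] }  — reduce

I4 contains complete items [E → id .], [L → id .] — reduce-reduce conflict.

Answer: Yes — I4: [E → id .] vs [L → id .]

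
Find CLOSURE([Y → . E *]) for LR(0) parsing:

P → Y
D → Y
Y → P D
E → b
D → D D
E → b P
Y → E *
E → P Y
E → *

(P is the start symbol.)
{ [E → . *], [E → . P Y], [E → . b P], [E → . b], [P → . Y], [Y → . E *], [Y → . P D] }

To compute CLOSURE, for each item [A → α.Bβ] where B is a non-terminal, add [B → .γ] for all productions B → γ; repeat for the newly added items until nothing changes.

Start with: [Y → . E *]
  [Y → . E *] has the dot before E: add [E → . b], [E → . b P], [E → . P Y], [E → . *]
  [E → . P Y] has the dot before P: add [P → . Y]
  [P → . Y] has the dot before Y: add [Y → . P D]
No further items can be added.

CLOSURE = { [E → . *], [E → . P Y], [E → . b P], [E → . b], [P → . Y], [Y → . E *], [Y → . P D] }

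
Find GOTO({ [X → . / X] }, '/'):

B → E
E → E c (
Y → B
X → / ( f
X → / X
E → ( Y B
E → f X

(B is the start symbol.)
GOTO(I, '/') = CLOSURE({ [A → αX.β] : [A → α.Xβ] ∈ I, X = '/' })

Items with dot before '/', with the dot advanced:
  [X → . / X] → [X → / . X]
Closure of the advanced items:
  [X → / . X] has the dot before X: add [X → . / ( f], [X → . / X]

GOTO = { [X → . / ( f], [X → . / X], [X → / . X] }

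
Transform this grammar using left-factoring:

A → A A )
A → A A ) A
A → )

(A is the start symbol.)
Left-factoring transforms A → αβ₁ | αβ₂ into A → αA' and A' → β₁ | β₂
(α is the longest common prefix among the alternatives). Repeat until
no nonterminal has two alternatives with a common prefix.

Round 1: A has alternatives sharing prefix 'A A )'. Introduce A': A → A A ) A'
  Add: A' → ε
  Add: A' → A

No remaining common prefixes — done.

Resulting grammar:
A → A A ) A'
A' → ε
A' → A
A → )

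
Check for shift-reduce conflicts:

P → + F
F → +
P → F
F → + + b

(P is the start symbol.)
Augment with P' → P and build the canonical LR(0) collection (I0 = CLOSURE({[P' → . P]}), then GOTO on every symbol after a dot until no new states appear). It has 8 states:
  I0: { [F → . + + b], [F → . +], [P → . + F], [P → . F], [P' → . P] }  — shift
  I1: { [F → + . + b], [F → + .], [F → . + + b], [F → . +], [P → + . F] }  — shift, reduce
  I2: { [P → F .] }  — reduce
  I3: { [P' → P .] }  — accept
  I4: { [F → + + . b], [F → + . + b], [F → + .] }  — shift, reduce
  I5: { [P → + F .] }  — reduce
  I6: { [F → + + . b] }  — shift
  I7: { [F → + + b .] }  — reduce

I1 contains reduce item [F → + .] and shift items [F → . +], [F → . + + b], [F → + . + b] — shift-reduce conflict.
I4 contains reduce item [F → + .] and shift items [F → + . + b], [F → + + . b] — shift-reduce conflict.

Answer: Yes — I1: [F → + .] vs [F → . +]; I4: [F → + .] vs [F → + . + b]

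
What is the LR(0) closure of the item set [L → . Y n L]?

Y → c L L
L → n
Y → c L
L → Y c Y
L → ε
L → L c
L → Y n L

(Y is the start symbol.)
To compute CLOSURE, for each item [A → α.Bβ] where B is a non-terminal, add [B → .γ] for all productions B → γ; repeat for the newly added items until nothing changes.

Start with: [L → . Y n L]
  [L → . Y n L] has the dot before Y: add [Y → . c L L], [Y → . c L]
No further items can be added.

CLOSURE = { [L → . Y n L], [Y → . c L L], [Y → . c L] }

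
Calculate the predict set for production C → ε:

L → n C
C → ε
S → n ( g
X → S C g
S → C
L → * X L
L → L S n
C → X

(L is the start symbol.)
PREDICT(C → ε) = (FIRST(RHS) \ {ε}) ∪ (FOLLOW(C) if ε ∈ FIRST(RHS), i.e. RHS ⇒* ε)
The right-hand side is ε (FIRST(ε) = { ε }), so the predict set is FOLLOW(C) = { $, 'g', 'n' }
PREDICT(C → ε) = { $, 'g', 'n' }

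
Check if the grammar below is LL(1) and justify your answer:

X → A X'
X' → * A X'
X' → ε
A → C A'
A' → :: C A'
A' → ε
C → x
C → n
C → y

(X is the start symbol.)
Yes, the grammar is LL(1).

A grammar is LL(1) if for each non-terminal N with multiple productions, the predict sets of those productions are pairwise disjoint, where PREDICT(N → α) = (FIRST(α) \ {ε}) ∪ (FOLLOW(N) if α ⇒* ε).

Relevant sets:
  FOLLOW(X') = { $ }
  FOLLOW(A') = { $, '*' }

For X':
  PREDICT(X' → '*' A X') = { '*' }
  PREDICT(X' → ε) = { $ }
For A':
  PREDICT(A' → :: C A') = { '::' }
  PREDICT(A' → ε) = { $, '*' }
For C:
  PREDICT(C → x) = { 'x' }
  PREDICT(C → n) = { 'n' }
  PREDICT(C → y) = { 'y' }
X, A have a single production, so nothing to check there.

All predict sets are disjoint. The grammar IS LL(1).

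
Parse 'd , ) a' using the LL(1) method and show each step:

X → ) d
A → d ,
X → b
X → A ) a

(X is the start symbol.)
LL(1) parsing maintains a stack (initially the start symbol over $) and the input. At each step: if the stack top is a terminal, match it against the current input token; if it is a non-terminal N, replace it with the RHS of M[N, lookahead] (the unique production whose predict set contains the lookahead).

Stack is shown with the top on the left.

Stack      Input      Action
----------------------------
X $        d , ) a $  output X → A ) a
A ) a $    d , ) a $  output A → d ,
d , ) a $  d , ) a $  match 'd'
, ) a $    , ) a $    match ','
) a $      ) a $      match ')'
a $        a $        match 'a'
$          $          accept

The string is accepted.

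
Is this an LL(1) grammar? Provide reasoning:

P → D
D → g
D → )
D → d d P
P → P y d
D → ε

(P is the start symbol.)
No. Predict set conflict for P: { ')', 'd', 'g', 'y' }

Relevant sets:
  FIRST(D) = { ')', 'd', 'g', ε }
  FIRST(P) = { ')', 'd', 'g', 'y', ε }
  FOLLOW(P) = { $, 'y' }
  FOLLOW(D) = { $, 'y' }

For P:
  PREDICT(P → D) = { $, ')', 'd', 'g', 'y' }
  PREDICT(P → P y d) = { ')', 'd', 'g', 'y' }
For D:
  PREDICT(D → g) = { 'g' }
  PREDICT(D → ')') = { ')' }
  PREDICT(D → d d P) = { 'd' }
  PREDICT(D → ε) = { $, 'y' }

Conflict found: Predict set conflict for P: { ')', 'd', 'g', 'y' }
The grammar is NOT LL(1).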